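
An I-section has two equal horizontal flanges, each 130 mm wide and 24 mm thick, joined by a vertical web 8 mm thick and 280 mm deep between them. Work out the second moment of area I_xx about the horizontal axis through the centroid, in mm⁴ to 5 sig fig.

Split into non-overlapping primitives; take the origin at the lower-left of the bounding box.
Bottom flange: 130 × 24, A = 3 120 mm², y = 12 mm, Ī = 149 760 mm⁴.
Web: 8 × 280, A = 2 240 mm², y = 164 mm, Ī = 14 634 667 mm⁴.
Top flange: 130 × 24, A = 3 120 mm², y = 316 mm, Ī = 149 760 mm⁴.
By symmetry the centroid is at mid-height, ȳ = 164 mm.
Transfer each piece to the horizontal axis through the centroid using Ī + A·d² with d = y − 164:
  bottom flange: d = -152 mm → contributes +72 234 240 mm⁴
  web: d = 0 mm → contributes +14 634 667 mm⁴
  top flange: d = 152 mm → contributes +72 234 240 mm⁴
Total I = 159 103 147 mm⁴.

I_xx ≈ 1.5910 × 10⁸ mm⁴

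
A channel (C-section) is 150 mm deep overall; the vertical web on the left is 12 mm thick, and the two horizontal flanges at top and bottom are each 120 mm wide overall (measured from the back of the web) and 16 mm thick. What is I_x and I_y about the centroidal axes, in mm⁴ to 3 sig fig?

I_x ≈ 1.90 × 10⁷ mm⁴, I_y ≈ 7.64 × 10⁶ mm⁴

Decompose the section into non-overlapping parts with the origin at the bottom-left of its bounding rectangle.
Web: 12 × 150, A = 1 800 mm², y = 75 mm, Ī = 3 375 000 mm⁴.
Top flange (beyond web): 108 × 16, A = 1 728 mm², y = 142 mm, Ī = 36 864 mm⁴.
Bottom flange (beyond web): 108 × 16, A = 1 728 mm², y = 8 mm, Ī = 36 864 mm⁴.
By symmetry the centroid is at mid-height, ȳ = 75 mm.
Transfer each piece to the centroidal x-axis using Ī + A·d² with d = y − 75:
  web: d = 0 mm → contributes +3 375 000 mm⁴
  top flange (beyond web): d = 67 mm → contributes +7 793 856 mm⁴
  bottom flange (beyond web): d = -67 mm → contributes +7 793 856 mm⁴
Total I = 18 962 712 mm⁴.
For the y-axis: x̄ = 45.452 mm.
Repeating about the centroidal y-axis gives I_y = 7 641 654 mm⁴.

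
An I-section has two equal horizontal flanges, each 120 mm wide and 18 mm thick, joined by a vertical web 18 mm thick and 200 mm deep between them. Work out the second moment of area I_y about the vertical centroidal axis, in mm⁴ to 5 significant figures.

Decompose the section into non-overlapping parts with the origin at the bottom-left of its bounding rectangle.
Bottom flange: 120 × 18, A = 2 160 mm², x = 60 mm, Ī = 2 592 000 mm⁴.
Web: 18 × 200, A = 3 600 mm², x = 60 mm, Ī = 97 200 mm⁴.
Top flange: 120 × 18, A = 2 160 mm², x = 60 mm, Ī = 2 592 000 mm⁴.
By symmetry the centroid is at mid-width, x̄ = 60 mm.
All pieces are centred on the vertical centroidal axis, so I = ΣĪ = 5 281 200 mm⁴.

I_y ≈ 5.2812 × 10⁶ mm⁴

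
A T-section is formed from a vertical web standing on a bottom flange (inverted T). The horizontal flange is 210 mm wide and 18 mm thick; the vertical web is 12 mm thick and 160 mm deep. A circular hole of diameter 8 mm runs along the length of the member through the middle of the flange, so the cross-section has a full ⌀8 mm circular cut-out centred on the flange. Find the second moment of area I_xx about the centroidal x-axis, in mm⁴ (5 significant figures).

I_xx ≈ 1.4238 × 10⁷ mm⁴

Break the section into simple shapes (no overlaps), measuring from the bottom-left corner of the bounding box.
Flange: 210 × 18, A = 3 780 mm², y = 9 mm, Ī = 102 060 mm⁴.
Web: 12 × 160, A = 1 920 mm², y = 98 mm, Ī = 4 096 000 mm⁴.
Hole (subtracted): ⌀8, A = 50.26548 mm², y = 9 mm, Ī = 201.0619 mm⁴.
Centroid: ȳ = ΣA·y / ΣA = 39.24567 mm.
Transfer each piece to the centroidal x-axis using Ī + A·d² with d = y − 39.24567:
  flange: d = -30.24567 mm → contributes +3 560 006 mm⁴
  web: d = 58.75433 mm → contributes +10 723 977 mm⁴
  hole: d = -30.24567 mm → contributes −46183.95 mm⁴
Total I = 14 237 799 mm⁴.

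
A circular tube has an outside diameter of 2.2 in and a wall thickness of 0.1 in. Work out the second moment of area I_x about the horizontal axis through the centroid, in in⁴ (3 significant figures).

I_x ≈ 0.365 in⁴

Decompose the section into non-overlapping parts with the origin at the bottom-left of its bounding rectangle.
Outer circle: ⌀2.2, A = 3.8013 in², y = 1.1 in, Ī = 1.1499 in⁴.
Bore (subtracted): ⌀2, A = 3.1416 in², y = 1.1 in, Ī = 0.7854 in⁴.
By symmetry the centroid is at mid-height, ȳ = 1.1 in.
All pieces are centred on the horizontal axis through the centroid, so I = ΣĪ (holes subtracted) = 0.3645 in⁴.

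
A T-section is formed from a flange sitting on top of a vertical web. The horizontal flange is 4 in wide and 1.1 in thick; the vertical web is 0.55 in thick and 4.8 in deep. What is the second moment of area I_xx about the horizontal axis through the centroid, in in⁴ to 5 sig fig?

I_xx ≈ 19.872 in⁴

Treat the section as a set of non-overlapping primitives; coordinates are from the bounding-box lower-left.
Flange: 4 × 1.1, A = 4.4 in², y = 5.35 in, Ī = 0.4436667 in⁴.
Web: 0.55 × 4.8, A = 2.64 in², y = 2.4 in, Ī = 5.0688 in⁴.
Centroid: ȳ = ΣA·y / ΣA = 4.24375 in.
Transfer each piece to the horizontal axis through the centroid using Ī + A·d² with d = y − 4.24375:
  flange: d = 1.10625 in → contributes +5.828339 in⁴
  web: d = -1.84375 in → contributes +14.04325 in⁴
Total I = 19.87159 in⁴.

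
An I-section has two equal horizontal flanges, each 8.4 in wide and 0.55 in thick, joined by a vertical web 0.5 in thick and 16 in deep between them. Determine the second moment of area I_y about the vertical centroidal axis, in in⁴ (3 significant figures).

I_y ≈ 54.5 in⁴

Split into non-overlapping primitives; take the origin at the lower-left of the bounding box.
Bottom flange: 8.4 × 0.55, A = 4.62 in², x = 4.2 in, Ī = 27.166 in⁴.
Web: 0.5 × 16, A = 8 in², x = 4.2 in, Ī = 0.16667 in⁴.
Top flange: 8.4 × 0.55, A = 4.62 in², x = 4.2 in, Ī = 27.166 in⁴.
By symmetry the centroid is at mid-width, x̄ = 4.2 in.
All pieces are centred on the vertical centroidal axis, so I = ΣĪ = 54.498 in⁴.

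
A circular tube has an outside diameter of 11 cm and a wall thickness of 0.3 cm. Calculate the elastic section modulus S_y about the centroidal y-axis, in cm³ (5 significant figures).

S_y ≈ 26.261 cm³

Treat the section as a set of non-overlapping primitives; coordinates are from the bounding-box lower-left.
Outer circle: ⌀11, A = 95.03318 cm², x = 5.5 cm, Ī = 718.6884 cm⁴.
Bore (subtracted): ⌀10.4, A = 84.94867 cm², x = 5.5 cm, Ī = 574.253 cm⁴.
By symmetry the centroid is at mid-width, x̄ = 5.5 cm.
All pieces are centred on the centroidal y-axis, so I = ΣĪ (holes subtracted) = 144.4354 cm⁴.
Extreme fibre distance c = 5.5 cm; S = I/c = 26.26099 cm³.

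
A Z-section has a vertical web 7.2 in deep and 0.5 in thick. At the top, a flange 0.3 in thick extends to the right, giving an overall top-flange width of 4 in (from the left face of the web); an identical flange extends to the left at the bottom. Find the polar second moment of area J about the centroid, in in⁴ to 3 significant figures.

J ≈ 51.2 in⁴

Decompose the section into non-overlapping parts with the origin at the bottom-left of its bounding rectangle.
Web: 0.5 × 7.2, A = 3.6 in², y = 3.6 in, Ī = 15.552 in⁴.
Top flange (beyond web): 3.5 × 0.3, A = 1.05 in², y = 7.05 in, Ī = 0.007875 in⁴.
Bottom flange (beyond web): 3.5 × 0.3, A = 1.05 in², y = 0.15 in, Ī = 0.007875 in⁴.
Centroid: ȳ = ΣA·y / ΣA = 3.6 in.
Transfer each piece to the centroidal x-axis using Ī + A·d² with d = y − 3.6:
  web: d = 0 in → contributes +15.552 in⁴
  top flange (beyond web): d = 3.45 in → contributes +12.506 in⁴
  bottom flange (beyond web): d = -3.45 in → contributes +12.506 in⁴
Total I = 40.563 in⁴.
For the y-axis: x̄ = 3.75 in.
Repeating about the centroidal y-axis gives I_y = 10.619 in⁴.
Polar second moment: J = I_x + I_y = 51.182 in⁴.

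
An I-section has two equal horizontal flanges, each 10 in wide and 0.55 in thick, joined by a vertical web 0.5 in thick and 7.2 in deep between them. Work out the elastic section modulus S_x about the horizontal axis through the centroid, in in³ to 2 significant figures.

Split into non-overlapping primitives; take the origin at the lower-left of the bounding box.
Bottom flange: 10 × 0.55, A = 5.5 in², y = 0.275 in, Ī = 0.1386 in⁴.
Web: 0.5 × 7.2, A = 3.6 in², y = 4.15 in, Ī = 15.55 in⁴.
Top flange: 10 × 0.55, A = 5.5 in², y = 8.025 in, Ī = 0.1386 in⁴.
By symmetry the centroid is at mid-height, ȳ = 4.15 in.
Transfer each piece to the horizontal axis through the centroid using Ī + A·d² with d = y − 4.15:
  bottom flange: d = -3.875 in → contributes +82.72 in⁴
  web: d = 0 in → contributes +15.55 in⁴
  top flange: d = 3.875 in → contributes +82.72 in⁴
Total I = 181 in⁴.
Extreme fibre distance c = 4.15 in; S = I/c = 43.61 in³.

S_x ≈ 44 in³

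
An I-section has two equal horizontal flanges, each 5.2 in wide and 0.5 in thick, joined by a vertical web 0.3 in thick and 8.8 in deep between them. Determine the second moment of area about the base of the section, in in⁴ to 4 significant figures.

Decompose the section into non-overlapping parts with the origin at the bottom-left of its bounding rectangle.
Bottom flange: 5.2 × 0.5, A = 2.6 in², y = 0.25 in, Ī = 0.0541667 in⁴.
Web: 0.3 × 8.8, A = 2.64 in², y = 4.9 in, Ī = 17.0368 in⁴.
Top flange: 5.2 × 0.5, A = 2.6 in², y = 9.55 in, Ī = 0.0541667 in⁴.
Transfer each piece to the base of the section using Ī + A·d² with d = y − 0:
  bottom flange: d = 0.25 in → contributes +0.216667 in⁴
  web: d = 4.9 in → contributes +80.4232 in⁴
  top flange: d = 9.55 in → contributes +237.181 in⁴
Total I = 317.821 in⁴.

I_base ≈ 317.8 in⁴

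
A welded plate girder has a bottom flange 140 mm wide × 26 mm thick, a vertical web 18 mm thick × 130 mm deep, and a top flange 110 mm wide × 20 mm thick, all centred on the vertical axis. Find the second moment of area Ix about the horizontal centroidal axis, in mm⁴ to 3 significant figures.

Ix ≈ 3.64 × 10⁷ mm⁴

Break the section into simple shapes (no overlaps), measuring from the bottom-left corner of the bounding box.
Bottom plate: 140 × 26, A = 3 640 mm², y = 13 mm, Ī = 205 053 mm⁴.
Web plate: 18 × 130, A = 2 340 mm², y = 91 mm, Ī = 3 295 500 mm⁴.
Top plate: 110 × 20, A = 2 200 mm², y = 166 mm, Ī = 73 333 mm⁴.
Centroid: ȳ = ΣA·y / ΣA = 76.462 mm.
Transfer each piece to the horizontal centroidal axis using Ī + A·d² with d = y − 76.462:
  bottom plate: d = -63.462 mm → contributes +14 864 929 mm⁴
  web plate: d = 14.538 mm → contributes +3 790 060 mm⁴
  top plate: d = 89.538 mm → contributes +17 710 810 mm⁴
Total I = 36 365 800 mm⁴.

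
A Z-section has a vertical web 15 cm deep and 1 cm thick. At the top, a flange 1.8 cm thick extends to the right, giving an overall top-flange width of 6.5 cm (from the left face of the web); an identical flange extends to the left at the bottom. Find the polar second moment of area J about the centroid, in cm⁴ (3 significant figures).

J ≈ 1410 cm⁴

Split into non-overlapping primitives; take the origin at the lower-left of the bounding box.
Web: 1 × 15, A = 15 cm², y = 7.5 cm, Ī = 281.25 cm⁴.
Top flange (beyond web): 5.5 × 1.8, A = 9.9 cm², y = 14.1 cm, Ī = 2.673 cm⁴.
Bottom flange (beyond web): 5.5 × 1.8, A = 9.9 cm², y = 0.9 cm, Ī = 2.673 cm⁴.
Centroid: ȳ = ΣA·y / ΣA = 7.5 cm.
Transfer each piece to the centroidal x-axis using Ī + A·d² with d = y − 7.5:
  web: d = 0 cm → contributes +281.25 cm⁴
  top flange (beyond web): d = 6.6 cm → contributes +433.92 cm⁴
  bottom flange (beyond web): d = -6.6 cm → contributes +433.92 cm⁴
Total I = 1149.1 cm⁴.
For the y-axis: x̄ = 6 cm.
Repeating about the centroidal y-axis gives I_y = 260.3 cm⁴.
Polar second moment: J = I_x + I_y = 1409.4 cm⁴.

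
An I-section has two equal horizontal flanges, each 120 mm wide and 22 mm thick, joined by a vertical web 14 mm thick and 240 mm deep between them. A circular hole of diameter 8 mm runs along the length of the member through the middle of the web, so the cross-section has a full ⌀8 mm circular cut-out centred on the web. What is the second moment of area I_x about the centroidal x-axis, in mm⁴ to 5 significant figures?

I_x ≈ 1.0695 × 10⁸ mm⁴

Break the section into simple shapes (no overlaps), measuring from the bottom-left corner of the bounding box.
Bottom flange: 120 × 22, A = 2 640 mm², y = 11 mm, Ī = 106 480 mm⁴.
Web: 14 × 240, A = 3 360 mm², y = 142 mm, Ī = 16 128 000 mm⁴.
Top flange: 120 × 22, A = 2 640 mm², y = 273 mm, Ī = 106 480 mm⁴.
Hole (subtracted): ⌀8, A = 50.26548 mm², y = 142 mm, Ī = 201.0619 mm⁴.
By symmetry the centroid is at mid-height, ȳ = 142 mm.
Transfer each piece to the centroidal x-axis using Ī + A·d² with d = y − 142:
  bottom flange: d = -131 mm → contributes +45 411 520 mm⁴
  web: d = 0 mm → contributes +16 128 000 mm⁴
  top flange: d = 131 mm → contributes +45 411 520 mm⁴
  hole: d = 0 mm → contributes −201.0619 mm⁴
Total I = 106 950 839 mm⁴.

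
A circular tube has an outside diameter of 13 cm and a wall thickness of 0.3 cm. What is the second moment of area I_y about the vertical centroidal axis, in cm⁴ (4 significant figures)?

I_y ≈ 241.5 cm⁴

Decompose the section into non-overlapping parts with the origin at the bottom-left of its bounding rectangle.
Outer circle: ⌀13, A = 132.732 cm², x = 6.5 cm, Ī = 1401.98 cm⁴.
Bore (subtracted): ⌀12.4, A = 120.763 cm², x = 6.5 cm, Ī = 1160.53 cm⁴.
By symmetry the centroid is at mid-width, x̄ = 6.5 cm.
All pieces are centred on the vertical centroidal axis, so I = ΣĪ (holes subtracted) = 241.454 cm⁴.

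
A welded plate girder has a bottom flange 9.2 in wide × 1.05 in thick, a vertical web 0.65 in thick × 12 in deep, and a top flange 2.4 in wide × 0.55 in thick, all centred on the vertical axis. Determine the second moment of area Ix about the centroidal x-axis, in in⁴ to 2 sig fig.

Ix ≈ 400 in⁴

Split into non-overlapping primitives; take the origin at the lower-left of the bounding box.
Bottom plate: 9.2 × 1.05, A = 9.66 in², y = 0.525 in, Ī = 0.8875 in⁴.
Web plate: 0.65 × 12, A = 7.8 in², y = 7.05 in, Ī = 93.6 in⁴.
Top plate: 2.4 × 0.55, A = 1.32 in², y = 13.33 in, Ī = 0.03328 in⁴.
Centroid: ȳ = ΣA·y / ΣA = 4.135 in.
Transfer each piece to the centroidal x-axis using Ī + A·d² with d = y − 4.135:
  bottom plate: d = -3.61 in → contributes +126.8 in⁴
  web plate: d = 2.915 in → contributes +159.9 in⁴
  top plate: d = 9.19 in → contributes +111.5 in⁴
Total I = 398.2 in⁴.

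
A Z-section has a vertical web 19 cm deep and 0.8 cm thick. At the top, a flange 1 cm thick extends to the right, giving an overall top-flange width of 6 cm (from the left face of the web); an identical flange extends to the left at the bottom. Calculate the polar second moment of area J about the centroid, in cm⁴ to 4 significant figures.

Split into non-overlapping primitives; take the origin at the lower-left of the bounding box.
Web: 0.8 × 19, A = 15.2 cm², y = 9.5 cm, Ī = 457.267 cm⁴.
Top flange (beyond web): 5.2 × 1, A = 5.2 cm², y = 18.5 cm, Ī = 0.433333 cm⁴.
Bottom flange (beyond web): 5.2 × 1, A = 5.2 cm², y = 0.5 cm, Ī = 0.433333 cm⁴.
Centroid: ȳ = ΣA·y / ΣA = 9.5 cm.
Transfer each piece to the centroidal x-axis using Ī + A·d² with d = y − 9.5:
  web: d = 0 cm → contributes +457.267 cm⁴
  top flange (beyond web): d = 9 cm → contributes +421.633 cm⁴
  bottom flange (beyond web): d = -9 cm → contributes +421.633 cm⁴
Total I = 1300.53 cm⁴.
For the y-axis: x̄ = 5.6 cm.
Repeating about the centroidal y-axis gives I_y = 117.845 cm⁴.
Polar second moment: J = I_x + I_y = 1418.38 cm⁴.

J ≈ 1418 cm⁴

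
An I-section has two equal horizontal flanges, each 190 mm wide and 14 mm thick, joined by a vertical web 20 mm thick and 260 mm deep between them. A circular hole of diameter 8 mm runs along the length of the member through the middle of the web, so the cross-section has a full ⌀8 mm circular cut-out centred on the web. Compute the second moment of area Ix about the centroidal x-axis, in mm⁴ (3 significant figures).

Break the section into simple shapes (no overlaps), measuring from the bottom-left corner of the bounding box.
Bottom flange: 190 × 14, A = 2 660 mm², y = 7 mm, Ī = 43 447 mm⁴.
Web: 20 × 260, A = 5 200 mm², y = 144 mm, Ī = 29 293 333 mm⁴.
Top flange: 190 × 14, A = 2 660 mm², y = 281 mm, Ī = 43 447 mm⁴.
Hole (subtracted): ⌀8, A = 50.265 mm², y = 144 mm, Ī = 201.06 mm⁴.
By symmetry the centroid is at mid-height, ȳ = 144 mm.
Transfer each piece to the centroidal x-axis using Ī + A·d² with d = y − 144:
  bottom flange: d = -137 mm → contributes +49 968 987 mm⁴
  web: d = 0 mm → contributes +29 293 333 mm⁴
  top flange: d = 137 mm → contributes +49 968 987 mm⁴
  hole: d = 0 mm → contributes −201.06 mm⁴
Total I = 129 231 106 mm⁴.

Ix ≈ 1.29 × 10⁸ mm⁴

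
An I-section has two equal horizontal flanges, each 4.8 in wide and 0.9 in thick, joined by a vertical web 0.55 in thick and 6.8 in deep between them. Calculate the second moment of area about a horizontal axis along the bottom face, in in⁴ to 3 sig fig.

Treat the section as a set of non-overlapping primitives; coordinates are from the bounding-box lower-left.
Bottom flange: 4.8 × 0.9, A = 4.32 in², y = 0.45 in, Ī = 0.2916 in⁴.
Web: 0.55 × 6.8, A = 3.74 in², y = 4.3 in, Ī = 14.411 in⁴.
Top flange: 4.8 × 0.9, A = 4.32 in², y = 8.15 in, Ī = 0.2916 in⁴.
Transfer each piece to a horizontal axis along the bottom face using Ī + A·d² with d = y − 0:
  bottom flange: d = 0.45 in → contributes +1.1664 in⁴
  web: d = 4.3 in → contributes +83.564 in⁴
  top flange: d = 8.15 in → contributes +287.24 in⁴
Total I = 371.97 in⁴.

I_base ≈ 372 in⁴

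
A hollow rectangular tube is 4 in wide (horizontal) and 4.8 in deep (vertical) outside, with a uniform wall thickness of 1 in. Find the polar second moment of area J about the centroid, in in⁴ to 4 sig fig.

J ≈ 56.94 in⁴

Decompose the section into non-overlapping parts with the origin at the bottom-left of its bounding rectangle.
Outer rectangle: 4 × 4.8, A = 19.2 in², y = 2.4 in, Ī = 36.864 in⁴.
Inner void (subtracted): 2 × 2.8, A = 5.6 in², y = 2.4 in, Ī = 3.65867 in⁴.
By symmetry the centroid is at mid-height, ȳ = 2.4 in.
All pieces are centred on the centroidal x-axis, so I = ΣĪ (holes subtracted) = 33.2053 in⁴.
Repeating about the centroidal y-axis gives I_y = 23.7333 in⁴.
Polar second moment: J = I_x + I_y = 56.9387 in⁴.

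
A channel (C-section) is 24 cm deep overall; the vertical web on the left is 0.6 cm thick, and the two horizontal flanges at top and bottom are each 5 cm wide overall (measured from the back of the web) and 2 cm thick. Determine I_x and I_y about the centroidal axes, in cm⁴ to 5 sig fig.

I_x ≈ 2826.7 cm⁴, I_y ≈ 78.327 cm⁴

Split into non-overlapping primitives; take the origin at the lower-left of the bounding box.
Web: 0.6 × 24, A = 14.4 cm², y = 12 cm, Ī = 691.2 cm⁴.
Top flange (beyond web): 4.4 × 2, A = 8.8 cm², y = 23 cm, Ī = 2.933333 cm⁴.
Bottom flange (beyond web): 4.4 × 2, A = 8.8 cm², y = 1 cm, Ī = 2.933333 cm⁴.
By symmetry the centroid is at mid-height, ȳ = 12 cm.
Transfer each piece to the centroidal x-axis using Ī + A·d² with d = y − 12:
  web: d = 0 cm → contributes +691.2 cm⁴
  top flange (beyond web): d = 11 cm → contributes +1067.733 cm⁴
  bottom flange (beyond web): d = -11 cm → contributes +1067.733 cm⁴
Total I = 2826.667 cm⁴.
For the y-axis: x̄ = 1.675 cm.
Repeating about the centroidal y-axis gives I_y = 78.32667 cm⁴.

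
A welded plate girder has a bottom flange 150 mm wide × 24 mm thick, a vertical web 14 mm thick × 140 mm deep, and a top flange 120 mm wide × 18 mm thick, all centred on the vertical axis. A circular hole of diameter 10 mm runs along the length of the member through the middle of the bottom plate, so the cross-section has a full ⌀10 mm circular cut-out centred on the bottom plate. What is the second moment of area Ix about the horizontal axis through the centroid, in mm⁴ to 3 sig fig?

Ix ≈ 3.88 × 10⁷ mm⁴

Split into non-overlapping primitives; take the origin at the lower-left of the bounding box.
Bottom plate: 150 × 24, A = 3 600 mm², y = 12 mm, Ī = 172 800 mm⁴.
Web plate: 14 × 140, A = 1 960 mm², y = 94 mm, Ī = 3 201 333 mm⁴.
Top plate: 120 × 18, A = 2 160 mm², y = 173 mm, Ī = 58 320 mm⁴.
Hole (subtracted): ⌀10, A = 78.54 mm², y = 12 mm, Ī = 490.87 mm⁴.
Centroid: ȳ = ΣA·y / ΣA = 78.542 mm.
Transfer each piece to the horizontal axis through the centroid using Ī + A·d² with d = y − 78.542:
  bottom plate: d = -66.542 mm → contributes +16 113 139 mm⁴
  web plate: d = 15.458 mm → contributes +3 669 659 mm⁴
  top plate: d = 94.458 mm → contributes +19 330 413 mm⁴
  hole: d = -66.542 mm → contributes −348 255 mm⁴
Total I = 38 764 956 mm⁴.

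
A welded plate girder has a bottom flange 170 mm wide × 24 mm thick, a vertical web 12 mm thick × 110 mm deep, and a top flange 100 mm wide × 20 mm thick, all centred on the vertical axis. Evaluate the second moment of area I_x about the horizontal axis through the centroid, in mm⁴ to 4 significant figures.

Decompose the section into non-overlapping parts with the origin at the bottom-left of its bounding rectangle.
Bottom plate: 170 × 24, A = 4 080 mm², y = 12 mm, Ī = 195 840 mm⁴.
Web plate: 12 × 110, A = 1 320 mm², y = 79 mm, Ī = 1 331 000 mm⁴.
Top plate: 100 × 20, A = 2 000 mm², y = 144 mm, Ī = 66666.7 mm⁴.
Centroid: ȳ = ΣA·y / ΣA = 59.627 mm.
Transfer each piece to the horizontal axis through the centroid using Ī + A·d² with d = y − 59.627:
  bottom plate: d = -47.627 mm → contributes +9 450 642 mm⁴
  web plate: d = 19.373 mm → contributes +1 826 412 mm⁴
  top plate: d = 84.373 mm → contributes +14 304 264 mm⁴
Total I = 25 581 317 mm⁴.

I_x ≈ 2.558 × 10⁷ mm⁴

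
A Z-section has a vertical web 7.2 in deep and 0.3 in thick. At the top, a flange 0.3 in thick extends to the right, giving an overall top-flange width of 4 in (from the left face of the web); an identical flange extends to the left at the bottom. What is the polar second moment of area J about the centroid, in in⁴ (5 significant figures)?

Split into non-overlapping primitives; take the origin at the lower-left of the bounding box.
Web: 0.3 × 7.2, A = 2.16 in², y = 3.6 in, Ī = 9.3312 in⁴.
Top flange (beyond web): 3.7 × 0.3, A = 1.11 in², y = 7.05 in, Ī = 0.008325 in⁴.
Bottom flange (beyond web): 3.7 × 0.3, A = 1.11 in², y = 0.15 in, Ī = 0.008325 in⁴.
Centroid: ȳ = ΣA·y / ΣA = 3.6 in.
Transfer each piece to the centroidal x-axis using Ī + A·d² with d = y − 3.6:
  web: d = 0 in → contributes +9.3312 in⁴
  top flange (beyond web): d = 3.45 in → contributes +13.2201 in⁴
  bottom flange (beyond web): d = -3.45 in → contributes +13.2201 in⁴
Total I = 35.7714 in⁴.
For the y-axis: x̄ = 3.85 in.
Repeating about the centroidal y-axis gives I_y = 11.42885 in⁴.
Polar second moment: J = I_x + I_y = 47.20025 in⁴.

J ≈ 47.200 in⁴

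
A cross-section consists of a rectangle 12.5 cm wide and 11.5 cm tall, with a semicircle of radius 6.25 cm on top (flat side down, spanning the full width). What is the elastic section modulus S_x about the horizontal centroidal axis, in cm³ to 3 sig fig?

S_x ≈ 505 cm³

Break the section into simple shapes (no overlaps), measuring from the bottom-left corner of the bounding box.
Rectangular body: 12.5 × 11.5, A = 143.75 cm², y = 5.75 cm, Ī = 1584.2 cm⁴.
Semicircular cap: semicircle r = 6.25, A = 61.359 cm², y = 14.153 cm, Ī = 167.48 cm⁴.
Centroid: ȳ = ΣA·y / ΣA = 8.2637 cm.
Transfer each piece to the horizontal centroidal axis using Ī + A·d² with d = y − 8.2637:
  rectangular body: d = -2.5137 cm → contributes +2492.5 cm⁴
  semicircular cap: d = 5.8889 cm → contributes +2295.4 cm⁴
Total I = 4787.9 cm⁴.
Extreme fibre distance c = 9.4863 cm; S = I/c = 504.72 cm³.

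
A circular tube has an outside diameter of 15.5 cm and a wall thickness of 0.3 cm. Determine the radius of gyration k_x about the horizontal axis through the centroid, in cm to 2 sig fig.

Treat the section as a set of non-overlapping primitives; coordinates are from the bounding-box lower-left.
Outer circle: ⌀15.5, A = 188.7 cm², y = 7.75 cm, Ī = 2 833 cm⁴.
Bore (subtracted): ⌀14.9, A = 174.4 cm², y = 7.75 cm, Ī = 2 419 cm⁴.
By symmetry the centroid is at mid-height, ȳ = 7.75 cm.
All pieces are centred on the horizontal axis through the centroid, so I = ΣĪ (holes subtracted) = 413.9 cm⁴.
Radius of gyration: k = √(I/A) = √(413.9 / 14.33) = 5.375 cm.

k_x ≈ 5.4 cm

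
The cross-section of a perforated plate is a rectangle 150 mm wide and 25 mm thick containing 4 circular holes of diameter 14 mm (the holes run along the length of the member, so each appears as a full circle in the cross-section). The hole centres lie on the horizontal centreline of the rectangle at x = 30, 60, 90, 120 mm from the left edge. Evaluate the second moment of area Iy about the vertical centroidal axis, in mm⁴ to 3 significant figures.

Treat the section as a set of non-overlapping primitives; coordinates are from the bounding-box lower-left.
Plate: 150 × 25, A = 3 750 mm², x = 75 mm, Ī = 7 031 250 mm⁴.
Hole 1 (subtracted): ⌀14, A = 153.94 mm², x = 30 mm, Ī = 1885.7 mm⁴.
Hole 2 (subtracted): ⌀14, A = 153.94 mm², x = 60 mm, Ī = 1885.7 mm⁴.
Hole 3 (subtracted): ⌀14, A = 153.94 mm², x = 90 mm, Ī = 1885.7 mm⁴.
Hole 4 (subtracted): ⌀14, A = 153.94 mm², x = 120 mm, Ī = 1885.7 mm⁴.
By symmetry the centroid is at mid-width, x̄ = 75 mm.
Transfer each piece to the vertical centroidal axis using Ī + A·d² with d = x − 75:
  plate: d = 0 mm → contributes +7 031 250 mm⁴
  hole 1: d = -45 mm → contributes −313 610 mm⁴
  hole 2: d = -15 mm → contributes −36 522 mm⁴
  hole 3: d = 15 mm → contributes −36 522 mm⁴
  hole 4: d = 45 mm → contributes −313 610 mm⁴
Total I = 6 330 986 mm⁴.

Iy ≈ 6.33 × 10⁶ mm⁴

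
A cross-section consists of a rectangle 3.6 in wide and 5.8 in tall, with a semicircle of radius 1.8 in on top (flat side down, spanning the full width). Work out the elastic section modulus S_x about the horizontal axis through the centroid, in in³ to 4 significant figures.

S_x ≈ 28.78 in³

Decompose the section into non-overlapping parts with the origin at the bottom-left of its bounding rectangle.
Rectangular body: 3.6 × 5.8, A = 20.88 in², y = 2.9 in, Ī = 58.5336 in⁴.
Semicircular cap: semicircle r = 1.8, A = 5.08938 in², y = 6.56394 in, Ī = 1.15218 in⁴.
Centroid: ȳ = ΣA·y / ΣA = 3.61805 in.
Transfer each piece to the horizontal axis through the centroid using Ī + A·d² with d = y − 3.61805:
  rectangular body: d = -0.718046 in → contributes +69.2991 in⁴
  semicircular cap: d = 2.9459 in → contributes +45.3194 in⁴
Total I = 114.619 in⁴.
Extreme fibre distance c = 3.98195 in; S = I/c = 28.7845 in³.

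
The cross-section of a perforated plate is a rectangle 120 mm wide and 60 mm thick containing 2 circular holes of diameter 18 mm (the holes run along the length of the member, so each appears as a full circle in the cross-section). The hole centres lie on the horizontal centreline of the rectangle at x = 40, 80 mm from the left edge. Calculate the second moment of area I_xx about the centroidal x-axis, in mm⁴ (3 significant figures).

Split into non-overlapping primitives; take the origin at the lower-left of the bounding box.
Plate: 120 × 60, A = 7 200 mm², y = 30 mm, Ī = 2 160 000 mm⁴.
Hole 1 (subtracted): ⌀18, A = 254.47 mm², y = 30 mm, Ī = 5 153 mm⁴.
Hole 2 (subtracted): ⌀18, A = 254.47 mm², y = 30 mm, Ī = 5 153 mm⁴.
By symmetry the centroid is at mid-height, ȳ = 30 mm.
All pieces are centred on the centroidal x-axis, so I = ΣĪ (holes subtracted) = 2 149 694 mm⁴.

I_xx ≈ 2.15 × 10⁶ mm⁴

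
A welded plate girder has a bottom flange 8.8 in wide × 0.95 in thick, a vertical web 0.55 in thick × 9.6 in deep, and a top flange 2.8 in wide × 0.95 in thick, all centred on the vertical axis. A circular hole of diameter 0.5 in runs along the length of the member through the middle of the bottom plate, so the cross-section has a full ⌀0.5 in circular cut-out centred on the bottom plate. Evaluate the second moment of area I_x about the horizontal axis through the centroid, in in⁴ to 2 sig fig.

I_x ≈ 290 in⁴

Break the section into simple shapes (no overlaps), measuring from the bottom-left corner of the bounding box.
Bottom plate: 8.8 × 0.95, A = 8.36 in², y = 0.475 in, Ī = 0.6287 in⁴.
Web plate: 0.55 × 9.6, A = 5.28 in², y = 5.75 in, Ī = 40.55 in⁴.
Top plate: 2.8 × 0.95, A = 2.66 in², y = 11.03 in, Ī = 0.2001 in⁴.
Hole (subtracted): ⌀0.5, A = 0.1963 in², y = 0.475 in, Ī = 0.003068 in⁴.
Centroid: ȳ = ΣA·y / ΣA = 3.947 in.
Transfer each piece to the horizontal axis through the centroid using Ī + A·d² with d = y − 3.947:
  bottom plate: d = -3.472 in → contributes +101.4 in⁴
  web plate: d = 1.803 in → contributes +57.71 in⁴
  top plate: d = 7.078 in → contributes +133.5 in⁴
  hole: d = -3.472 in → contributes −2.37 in⁴
Total I = 290.2 in⁴.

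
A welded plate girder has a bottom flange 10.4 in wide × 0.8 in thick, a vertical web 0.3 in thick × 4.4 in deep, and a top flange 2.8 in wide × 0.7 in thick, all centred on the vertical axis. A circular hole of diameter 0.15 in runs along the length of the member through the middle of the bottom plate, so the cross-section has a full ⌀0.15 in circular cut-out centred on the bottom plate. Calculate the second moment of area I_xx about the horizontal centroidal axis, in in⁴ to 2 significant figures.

Treat the section as a set of non-overlapping primitives; coordinates are from the bounding-box lower-left.
Bottom plate: 10.4 × 0.8, A = 8.32 in², y = 0.4 in, Ī = 0.4437 in⁴.
Web plate: 0.3 × 4.4, A = 1.32 in², y = 3 in, Ī = 2.13 in⁴.
Top plate: 2.8 × 0.7, A = 1.96 in², y = 5.55 in, Ī = 0.08003 in⁴.
Hole (subtracted): ⌀0.15, A = 0.01767 in², y = 0.4 in, Ī = 0.00002485 in⁴.
Centroid: ȳ = ΣA·y / ΣA = 1.568 in.
Transfer each piece to the horizontal centroidal axis using Ī + A·d² with d = y − 1.568:
  bottom plate: d = -1.168 in → contributes +11.79 in⁴
  web plate: d = 1.432 in → contributes +4.837 in⁴
  top plate: d = 3.982 in → contributes +31.16 in⁴
  hole: d = -1.168 in → contributes −0.02412 in⁴
Total I = 47.76 in⁴.

I_xx ≈ 48 in⁴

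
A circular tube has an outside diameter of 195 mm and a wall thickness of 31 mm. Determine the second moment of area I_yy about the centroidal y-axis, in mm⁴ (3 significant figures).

Decompose the section into non-overlapping parts with the origin at the bottom-left of its bounding rectangle.
Outer circle: ⌀195, A = 29 865 mm², x = 97.5 mm, Ī = 70 975 481 mm⁴.
Bore (subtracted): ⌀133, A = 13 893 mm², x = 97.5 mm, Ī = 15 359 478 mm⁴.
By symmetry the centroid is at mid-width, x̄ = 97.5 mm.
All pieces are centred on the centroidal y-axis, so I = ΣĪ (holes subtracted) = 55 616 003 mm⁴.

I_yy ≈ 5.56 × 10⁷ mm⁴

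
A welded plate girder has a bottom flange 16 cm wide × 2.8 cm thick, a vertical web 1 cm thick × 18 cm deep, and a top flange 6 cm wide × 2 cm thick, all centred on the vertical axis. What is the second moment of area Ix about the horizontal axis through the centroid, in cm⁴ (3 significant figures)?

Break the section into simple shapes (no overlaps), measuring from the bottom-left corner of the bounding box.
Bottom plate: 16 × 2.8, A = 44.8 cm², y = 1.4 cm, Ī = 29.269 cm⁴.
Web plate: 1 × 18, A = 18 cm², y = 11.8 cm, Ī = 486 cm⁴.
Top plate: 6 × 2, A = 12 cm², y = 21.8 cm, Ī = 4 cm⁴.
Centroid: ȳ = ΣA·y / ΣA = 7.1754 cm.
Transfer each piece to the horizontal axis through the centroid using Ī + A·d² with d = y − 7.1754:
  bottom plate: d = -5.7754 cm → contributes +1523.6 cm⁴
  web plate: d = 4.6246 cm → contributes +870.96 cm⁴
  top plate: d = 14.625 cm → contributes +2570.5 cm⁴
Total I = 4965.1 cm⁴.

Ix ≈ 4970 cm⁴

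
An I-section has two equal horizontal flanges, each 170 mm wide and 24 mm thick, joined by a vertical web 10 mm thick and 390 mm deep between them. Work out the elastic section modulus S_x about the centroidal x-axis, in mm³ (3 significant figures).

S_x ≈ 1.82 × 10⁶ mm³

Decompose the section into non-overlapping parts with the origin at the bottom-left of its bounding rectangle.
Bottom flange: 170 × 24, A = 4 080 mm², y = 12 mm, Ī = 195 840 mm⁴.
Web: 10 × 390, A = 3 900 mm², y = 219 mm, Ī = 49 432 500 mm⁴.
Top flange: 170 × 24, A = 4 080 mm², y = 426 mm, Ī = 195 840 mm⁴.
By symmetry the centroid is at mid-height, ȳ = 219 mm.
Transfer each piece to the centroidal x-axis using Ī + A·d² with d = y − 219:
  bottom flange: d = -207 mm → contributes +175 019 760 mm⁴
  web: d = 0 mm → contributes +49 432 500 mm⁴
  top flange: d = 207 mm → contributes +175 019 760 mm⁴
Total I = 399 472 020 mm⁴.
Extreme fibre distance c = 219 mm; S = I/c = 1 824 073 mm³.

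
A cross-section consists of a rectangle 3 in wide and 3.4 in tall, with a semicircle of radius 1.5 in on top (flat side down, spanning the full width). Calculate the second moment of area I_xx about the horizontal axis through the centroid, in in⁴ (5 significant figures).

Split into non-overlapping primitives; take the origin at the lower-left of the bounding box.
Rectangular body: 3 × 3.4, A = 10.2 in², y = 1.7 in, Ī = 9.826 in⁴.
Semicircular cap: semicircle r = 1.5, A = 3.534292 in², y = 4.03662 in, Ī = 0.5556446 in⁴.
Centroid: ȳ = ΣA·y / ΣA = 2.30129 in.
Transfer each piece to the horizontal axis through the centroid using Ī + A·d² with d = y − 2.30129:
  rectangular body: d = -0.6012903 in → contributes +13.51381 in⁴
  semicircular cap: d = 1.73533 in → contributes +11.1987 in⁴
Total I = 24.71251 in⁴.

I_xx ≈ 24.713 in⁴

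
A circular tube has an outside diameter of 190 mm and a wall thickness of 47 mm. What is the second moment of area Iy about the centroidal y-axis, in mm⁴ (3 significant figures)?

Iy ≈ 5.98 × 10⁷ mm⁴

Treat the section as a set of non-overlapping primitives; coordinates are from the bounding-box lower-left.
Outer circle: ⌀190, A = 28 353 mm², x = 95 mm, Ī = 63 971 171 mm⁴.
Bore (subtracted): ⌀96, A = 7238.2 mm², x = 95 mm, Ī = 4 169 220 mm⁴.
By symmetry the centroid is at mid-width, x̄ = 95 mm.
All pieces are centred on the centroidal y-axis, so I = ΣĪ (holes subtracted) = 59 801 951 mm⁴.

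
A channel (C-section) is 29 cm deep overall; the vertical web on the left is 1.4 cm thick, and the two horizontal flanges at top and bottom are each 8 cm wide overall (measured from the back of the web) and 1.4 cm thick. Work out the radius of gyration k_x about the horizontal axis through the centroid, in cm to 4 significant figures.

k_x ≈ 10.38 cm

Treat the section as a set of non-overlapping primitives; coordinates are from the bounding-box lower-left.
Web: 1.4 × 29, A = 40.6 cm², y = 14.5 cm, Ī = 2845.38 cm⁴.
Top flange (beyond web): 6.6 × 1.4, A = 9.24 cm², y = 28.3 cm, Ī = 1.5092 cm⁴.
Bottom flange (beyond web): 6.6 × 1.4, A = 9.24 cm², y = 0.7 cm, Ī = 1.5092 cm⁴.
By symmetry the centroid is at mid-height, ȳ = 14.5 cm.
Transfer each piece to the horizontal axis through the centroid using Ī + A·d² with d = y − 14.5:
  web: d = 0 cm → contributes +2845.38 cm⁴
  top flange (beyond web): d = 13.8 cm → contributes +1761.17 cm⁴
  bottom flange (beyond web): d = -13.8 cm → contributes +1761.17 cm⁴
Total I = 6367.73 cm⁴.
Radius of gyration: k = √(I/A) = √(6367.73 / 59.08) = 10.3818 cm.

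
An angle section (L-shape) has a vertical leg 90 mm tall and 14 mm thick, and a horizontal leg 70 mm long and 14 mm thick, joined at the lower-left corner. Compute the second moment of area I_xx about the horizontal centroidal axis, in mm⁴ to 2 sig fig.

Treat the section as a set of non-overlapping primitives; coordinates are from the bounding-box lower-left.
Vertical leg: 14 × 90, A = 1 260 mm², y = 45 mm, Ī = 850 500 mm⁴.
Horizontal leg (remainder): 56 × 14, A = 784 mm², y = 7 mm, Ī = 12 805 mm⁴.
Centroid: ȳ = ΣA·y / ΣA = 30.42 mm.
Transfer each piece to the horizontal centroidal axis using Ī + A·d² with d = y − 30.42:
  vertical leg: d = 14.58 mm → contributes +1 118 175 mm⁴
  horizontal leg (remainder): d = -23.42 mm → contributes +442 998 mm⁴
Total I = 1 561 173 mm⁴.

I_xx ≈ 1.6 × 10⁶ mm⁴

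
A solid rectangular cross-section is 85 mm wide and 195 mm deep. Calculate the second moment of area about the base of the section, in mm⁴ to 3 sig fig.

The section: 85 × 195, A = 16 575 mm², y = 97.5 mm, Ī = 52 522 031 mm⁴.
Transfer it to a horizontal axis along the bottom face using Ī + A·d² with d = y − 0:
  the section: d = 97.5 mm → contributes +210 088 125 mm⁴
Total I = 210 088 125 mm⁴.

I_base ≈ 2.10 × 10⁸ mm⁴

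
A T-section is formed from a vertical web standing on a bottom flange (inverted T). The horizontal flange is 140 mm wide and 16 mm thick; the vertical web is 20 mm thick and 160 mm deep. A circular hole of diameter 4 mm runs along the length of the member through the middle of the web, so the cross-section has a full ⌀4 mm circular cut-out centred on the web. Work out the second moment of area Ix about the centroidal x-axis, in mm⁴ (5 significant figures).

Break the section into simple shapes (no overlaps), measuring from the bottom-left corner of the bounding box.
Flange: 140 × 16, A = 2 240 mm², y = 8 mm, Ī = 47786.67 mm⁴.
Web: 20 × 160, A = 3 200 mm², y = 96 mm, Ī = 6 826 667 mm⁴.
Hole (subtracted): ⌀4, A = 12.56637 mm², y = 96 mm, Ī = 12.56637 mm⁴.
Centroid: ȳ = ΣA·y / ΣA = 59.68081 mm.
Transfer each piece to the centroidal x-axis using Ī + A·d² with d = y − 59.68081:
  flange: d = -51.68081 mm → contributes +6 030 616 mm⁴
  web: d = 36.31919 mm → contributes +11 047 734 mm⁴
  hole: d = 36.31919 mm → contributes −16588.66 mm⁴
Total I = 17 061 762 mm⁴.

Ix ≈ 1.7062 × 10⁷ mm⁴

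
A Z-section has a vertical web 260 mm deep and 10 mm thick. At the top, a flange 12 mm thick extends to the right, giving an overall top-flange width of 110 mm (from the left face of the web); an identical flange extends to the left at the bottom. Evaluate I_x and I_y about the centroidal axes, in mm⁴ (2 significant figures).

Split into non-overlapping primitives; take the origin at the lower-left of the bounding box.
Web: 10 × 260, A = 2 600 mm², y = 130 mm, Ī = 14 646 667 mm⁴.
Top flange (beyond web): 100 × 12, A = 1 200 mm², y = 254 mm, Ī = 14 400 mm⁴.
Bottom flange (beyond web): 100 × 12, A = 1 200 mm², y = 6 mm, Ī = 14 400 mm⁴.
Centroid: ȳ = ΣA·y / ΣA = 130 mm.
Transfer each piece to the centroidal x-axis using Ī + A·d² with d = y − 130:
  web: d = 0 mm → contributes +14 646 667 mm⁴
  top flange (beyond web): d = 124 mm → contributes +18 465 600 mm⁴
  bottom flange (beyond web): d = -124 mm → contributes +18 465 600 mm⁴
Total I = 51 577 867 mm⁴.
For the y-axis: x̄ = 105 mm.
Repeating about the centroidal y-axis gives I_y = 9 281 667 mm⁴.

I_x ≈ 5.2 × 10⁷ mm⁴, I_y ≈ 9.3 × 10⁶ mm⁴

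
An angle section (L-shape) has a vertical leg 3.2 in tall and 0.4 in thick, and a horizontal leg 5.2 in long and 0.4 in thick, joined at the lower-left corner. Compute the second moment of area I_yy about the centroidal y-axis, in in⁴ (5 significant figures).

I_yy ≈ 8.8951 in⁴

Break the section into simple shapes (no overlaps), measuring from the bottom-left corner of the bounding box.
Vertical leg: 0.4 × 3.2, A = 1.28 in², x = 0.2 in, Ī = 0.01706667 in⁴.
Horizontal leg (remainder): 4.8 × 0.4, A = 1.92 in², x = 2.8 in, Ī = 3.6864 in⁴.
Centroid: x̄ = ΣA·x / ΣA = 1.76 in.
Transfer each piece to the centroidal y-axis using Ī + A·d² with d = x − 1.76:
  vertical leg: d = -1.56 in → contributes +3.132075 in⁴
  horizontal leg (remainder): d = 1.04 in → contributes +5.763072 in⁴
Total I = 8.895147 in⁴.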